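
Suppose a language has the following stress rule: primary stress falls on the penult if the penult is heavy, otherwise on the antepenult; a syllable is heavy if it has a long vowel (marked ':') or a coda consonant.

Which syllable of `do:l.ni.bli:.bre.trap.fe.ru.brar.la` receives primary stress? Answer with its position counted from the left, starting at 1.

8

Weights: 7 ru L, 8 brar H, 9 la L.
The penult (syllable 8, brar) is heavy, so it takes stress.
Primary stress: syllable 8 → do:l.ni.bli:.bre.trap.fe.ru.ˈbrar.la.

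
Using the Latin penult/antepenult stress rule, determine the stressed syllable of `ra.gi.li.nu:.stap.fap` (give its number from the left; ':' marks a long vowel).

Classical Latin: stress the penult if heavy (long vowel or closed), else the antepenult.
Weights: 4 nu: H, 5 stap H, 6 fap H.
The penult (syllable 5, stap) is heavy, so it takes stress.
Stress on syllable 5: ra.gi.li.nu:.ˈstap.fap.

5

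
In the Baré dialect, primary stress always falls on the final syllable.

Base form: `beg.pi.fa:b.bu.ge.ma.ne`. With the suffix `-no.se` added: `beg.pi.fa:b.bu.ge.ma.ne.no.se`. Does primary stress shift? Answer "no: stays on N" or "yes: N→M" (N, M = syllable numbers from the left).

yes: 7→9

Base `beg.pi.fa:b.bu.ge.ma.ne` (7 syllables):
  The word has 7 syllables; the final syllable is syllable 7 (ne).
  → primary stress on syllable 7.
Suffixed `beg.pi.fa:b.bu.ge.ma.ne.no.se` (9 syllables):
  The word has 9 syllables; the final syllable is syllable 9 (se).
  → primary stress on syllable 9.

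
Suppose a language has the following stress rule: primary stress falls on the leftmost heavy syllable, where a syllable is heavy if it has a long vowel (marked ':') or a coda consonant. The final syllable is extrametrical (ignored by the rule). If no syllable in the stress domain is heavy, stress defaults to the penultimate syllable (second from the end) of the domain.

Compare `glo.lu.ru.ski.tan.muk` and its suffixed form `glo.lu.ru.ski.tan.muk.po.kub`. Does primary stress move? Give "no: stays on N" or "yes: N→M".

Base `glo.lu.ru.ski.tan.muk` (6 syllables):
  The final syllable (6, muk) is extrametrical; the stress domain is syllables 1–5.
  Weights: 1 glo L, 2 lu L, 3 ru L, 4 ski L, 5 tan H.
  Heavy syllables in the domain: 5. The leftmost is syllable 5 (tan).
  → primary stress on syllable 5.
Suffixed `glo.lu.ru.ski.tan.muk.po.kub` (8 syllables):
  The final syllable (8, kub) is extrametrical; the stress domain is syllables 1–7.
  Weights: 1 glo L, 2 lu L, 3 ru L, 4 ski L, 5 tan H, 6 muk H, 7 po L.
  Heavy syllables in the domain: 5, 6. The leftmost is syllable 5 (tan).
  → primary stress on syllable 5.

no: stays on 5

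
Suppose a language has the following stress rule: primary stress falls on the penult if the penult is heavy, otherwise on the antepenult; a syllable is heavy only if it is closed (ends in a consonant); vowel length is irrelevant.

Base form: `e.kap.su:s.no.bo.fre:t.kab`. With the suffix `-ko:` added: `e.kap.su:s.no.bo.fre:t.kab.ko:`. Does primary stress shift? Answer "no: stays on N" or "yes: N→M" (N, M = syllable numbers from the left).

Base `e.kap.su:s.no.bo.fre:t.kab` (7 syllables):
  Weights: 5 bo L, 6 fre:t H, 7 kab H.
  The penult (syllable 6, fre:t) is heavy, so it takes stress.
  → primary stress on syllable 6.
Suffixed `e.kap.su:s.no.bo.fre:t.kab.ko:` (8 syllables):
  Weights: 6 fre:t H, 7 kab H, 8 ko: L.
  The penult (syllable 7, kab) is heavy, so it takes stress.
  → primary stress on syllable 7.

yes: 6→7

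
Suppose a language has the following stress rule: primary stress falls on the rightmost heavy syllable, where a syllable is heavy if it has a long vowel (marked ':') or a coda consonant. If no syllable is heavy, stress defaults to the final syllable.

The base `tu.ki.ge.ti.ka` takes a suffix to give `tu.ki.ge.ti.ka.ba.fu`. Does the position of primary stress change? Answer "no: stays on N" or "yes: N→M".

yes: 5→7

Base `tu.ki.ge.ti.ka` (5 syllables):
  Weights: 1 tu L, 2 ki L, 3 ge L, 4 ti L, 5 ka L.
  No heavy syllable in the domain; default to the final syllable = syllable 5.
  → primary stress on syllable 5.
Suffixed `tu.ki.ge.ti.ka.ba.fu` (7 syllables):
  Weights: 1 tu L, 2 ki L, 3 ge L, 4 ti L, 5 ka L, 6 ba L, 7 fu L.
  No heavy syllable in the domain; default to the final syllable = syllable 7.
  → primary stress on syllable 7.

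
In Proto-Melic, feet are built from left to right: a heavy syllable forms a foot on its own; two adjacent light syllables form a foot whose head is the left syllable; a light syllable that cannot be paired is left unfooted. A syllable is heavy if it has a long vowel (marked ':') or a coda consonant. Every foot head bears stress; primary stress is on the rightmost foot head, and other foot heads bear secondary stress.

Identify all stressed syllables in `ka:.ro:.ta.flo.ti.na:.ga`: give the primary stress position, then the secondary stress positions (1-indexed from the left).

Weights: 1 ka: H, 2 ro: H, 3 ta L, 4 flo L, 5 ti L, 6 na: H, 7 ga L.
Parse left to right (heavy = foot alone; LL = one foot; stranded L unfooted): (ˈka:) (ˈro:) (ˈta.flo) ti (ˈna:) ga.
Foot heads: 1, 2, 3, 6.
Primary stress on the rightmost head = syllable 6.
Secondary stress on 1, 2, 3: ˌka:.ˌro:.ˌta.flo.ti.ˈna:.ga.

primary 6, secondary 1, 2, 3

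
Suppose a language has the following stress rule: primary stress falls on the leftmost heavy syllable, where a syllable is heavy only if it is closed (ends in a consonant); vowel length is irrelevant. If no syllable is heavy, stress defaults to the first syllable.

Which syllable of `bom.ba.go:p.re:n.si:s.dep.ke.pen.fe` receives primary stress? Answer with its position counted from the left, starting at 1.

Weights: 1 bom H, 2 ba L, 3 go:p H, 4 re:n H, 5 si:s H, 6 dep H, 7 ke L, 8 pen H, 9 fe L.
Heavy syllables in the domain: 1, 3, 4, 5, 6, 8. The leftmost is syllable 1 (bom).
Primary stress: syllable 1 → ˈbom.ba.go:p.re:n.si:s.dep.ke.pen.fe.

1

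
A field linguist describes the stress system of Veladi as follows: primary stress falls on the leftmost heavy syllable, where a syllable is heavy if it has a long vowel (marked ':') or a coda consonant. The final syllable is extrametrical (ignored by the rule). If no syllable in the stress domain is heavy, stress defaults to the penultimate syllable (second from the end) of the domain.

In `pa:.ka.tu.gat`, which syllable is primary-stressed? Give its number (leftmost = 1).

1

The final syllable (4, gat) is extrametrical; the stress domain is syllables 1–3.
Weights: 1 pa: H, 2 ka L, 3 tu L.
Heavy syllables in the domain: 1. The leftmost is syllable 1 (pa:).
Primary stress: syllable 1 → ˈpa:.ka.tu.gat.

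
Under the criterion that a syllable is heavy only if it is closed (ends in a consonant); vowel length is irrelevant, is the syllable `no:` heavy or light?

light

`no:`: long vowel, open (no coda). Open (no coda) → light.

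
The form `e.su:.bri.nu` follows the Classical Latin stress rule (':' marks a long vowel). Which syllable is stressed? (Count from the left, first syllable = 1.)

Classical Latin: stress the penult if heavy (long vowel or closed), else the antepenult.
Weights: 2 su: H, 3 bri L, 4 nu L.
The penult (syllable 3, bri) is light, so stress falls on the antepenult (syllable 2, su:).
Stress on syllable 2: e.ˈsu:.bri.nu.

2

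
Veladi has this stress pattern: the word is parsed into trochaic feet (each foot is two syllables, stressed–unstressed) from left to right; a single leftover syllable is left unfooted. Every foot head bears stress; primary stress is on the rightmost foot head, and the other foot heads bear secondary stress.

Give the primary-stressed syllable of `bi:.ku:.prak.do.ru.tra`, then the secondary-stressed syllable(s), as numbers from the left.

Parse left to right into trochaic (ˈσσ) feet: (ˈbi:.ku:) (ˈprak.do) (ˈru.tra).
Foot heads (stressed positions): 1, 3, 5.
End Rule Rightmost: primary stress on the rightmost head = syllable 5.
Secondary stress on 1, 3: ˌbi:.ku:.ˌprak.do.ˈru.tra.

primary 5, secondary 1, 3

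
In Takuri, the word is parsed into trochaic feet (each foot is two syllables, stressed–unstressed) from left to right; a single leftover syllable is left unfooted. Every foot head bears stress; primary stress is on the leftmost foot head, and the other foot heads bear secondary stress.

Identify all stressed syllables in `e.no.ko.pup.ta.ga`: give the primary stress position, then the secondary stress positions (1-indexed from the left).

Parse left to right into trochaic (ˈσσ) feet: (ˈe.no) (ˈko.pup) (ˈta.ga).
Foot heads (stressed positions): 1, 3, 5.
End Rule Leftmost: primary stress on the leftmost head = syllable 1.
Secondary stress on 3, 5: ˈe.no.ˌko.pup.ˌta.ga.

primary 1, secondary 3, 5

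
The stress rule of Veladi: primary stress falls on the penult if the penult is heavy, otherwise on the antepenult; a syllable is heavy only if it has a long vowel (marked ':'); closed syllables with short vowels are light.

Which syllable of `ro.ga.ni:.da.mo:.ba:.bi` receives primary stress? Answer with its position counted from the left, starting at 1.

6

Weights: 5 mo: H, 6 ba: H, 7 bi L.
The penult (syllable 6, ba:) is heavy, so it takes stress.
Primary stress: syllable 6 → ro.ga.ni:.da.mo:.ˈba:.bi.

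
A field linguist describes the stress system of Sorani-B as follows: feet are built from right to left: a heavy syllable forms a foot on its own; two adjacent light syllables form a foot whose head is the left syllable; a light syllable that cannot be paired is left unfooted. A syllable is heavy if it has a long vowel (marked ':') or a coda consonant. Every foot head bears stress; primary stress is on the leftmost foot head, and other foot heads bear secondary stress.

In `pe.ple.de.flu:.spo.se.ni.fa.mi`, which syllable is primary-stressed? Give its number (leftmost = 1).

Weights: 1 pe L, 2 ple L, 3 de L, 4 flu: H, 5 spo L, 6 se L, 7 ni L, 8 fa L, 9 mi L.
Parse right to left (heavy = foot alone; LL = one foot; stranded L unfooted): pe (ˈple.de) (ˈflu:) spo (ˈse.ni) (ˈfa.mi).
Foot heads: 2, 4, 6, 8.
Primary stress on the leftmost head = syllable 2.
Primary stress: syllable 2 → pe.ˈple.de.flu:.spo.se.ni.fa.mi.

2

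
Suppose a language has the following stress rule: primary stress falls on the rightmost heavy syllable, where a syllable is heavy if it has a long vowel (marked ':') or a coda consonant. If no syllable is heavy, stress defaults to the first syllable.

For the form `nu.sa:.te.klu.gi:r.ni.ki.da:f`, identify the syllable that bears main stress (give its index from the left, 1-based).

8

Weights: 1 nu L, 2 sa: H, 3 te L, 4 klu L, 5 gi:r H, 6 ni L, 7 ki L, 8 da:f H.
Heavy syllables in the domain: 2, 5, 8. The rightmost is syllable 8 (da:f).
Primary stress: syllable 8 → nu.sa:.te.klu.gi:r.ni.ki.ˈda:f.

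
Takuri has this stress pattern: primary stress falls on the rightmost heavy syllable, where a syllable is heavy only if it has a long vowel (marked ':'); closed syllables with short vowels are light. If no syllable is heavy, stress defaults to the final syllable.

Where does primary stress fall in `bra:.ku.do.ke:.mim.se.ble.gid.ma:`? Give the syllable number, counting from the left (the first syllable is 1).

Weights: 1 bra: H, 2 ku L, 3 do L, 4 ke: H, 5 mim L, 6 se L, 7 ble L, 8 gid L, 9 ma: H.
Heavy syllables in the domain: 1, 4, 9. The rightmost is syllable 9 (ma:).
Primary stress: syllable 9 → bra:.ku.do.ke:.mim.se.ble.gid.ˈma:.

9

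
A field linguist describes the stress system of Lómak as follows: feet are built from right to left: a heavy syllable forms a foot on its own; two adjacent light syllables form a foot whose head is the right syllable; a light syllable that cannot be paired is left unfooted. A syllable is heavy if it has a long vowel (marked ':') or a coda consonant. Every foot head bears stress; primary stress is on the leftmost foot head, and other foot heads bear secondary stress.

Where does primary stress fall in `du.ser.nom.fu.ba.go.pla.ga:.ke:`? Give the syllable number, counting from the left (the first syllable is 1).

2

Weights: 1 du L, 2 ser H, 3 nom H, 4 fu L, 5 ba L, 6 go L, 7 pla L, 8 ga: H, 9 ke: H.
Parse right to left (heavy = foot alone; LL = one foot; stranded L unfooted): du (ˈser) (ˈnom) (fu.ˈba) (go.ˈpla) (ˈga:) (ˈke:).
Foot heads: 2, 3, 5, 7, 8, 9.
Primary stress on the leftmost head = syllable 2.
Primary stress: syllable 2 → du.ˈser.nom.fu.ba.go.pla.ga:.ke:.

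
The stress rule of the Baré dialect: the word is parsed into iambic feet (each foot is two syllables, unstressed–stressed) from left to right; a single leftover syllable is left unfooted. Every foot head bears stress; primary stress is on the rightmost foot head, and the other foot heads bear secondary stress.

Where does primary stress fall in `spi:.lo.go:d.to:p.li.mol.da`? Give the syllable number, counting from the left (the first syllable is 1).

Parse left to right into iambic (σˈσ) feet: (spi:.ˈlo) (go:d.ˈto:p) (li.ˈmol) da. Syllable 7 is left unfooted.
Foot heads (stressed positions): 2, 4, 6.
End Rule Rightmost: primary stress on the rightmost head = syllable 6.
Primary stress: syllable 6 → spi:.lo.go:d.to:p.li.ˈmol.da.

6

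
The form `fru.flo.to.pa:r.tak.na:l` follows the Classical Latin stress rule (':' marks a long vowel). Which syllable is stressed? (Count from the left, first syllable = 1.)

Classical Latin: stress the penult if heavy (long vowel or closed), else the antepenult.
Weights: 4 pa:r H, 5 tak H, 6 na:l H.
The penult (syllable 5, tak) is heavy, so it takes stress.
Stress on syllable 5: fru.flo.to.pa:r.ˈtak.na:l.

5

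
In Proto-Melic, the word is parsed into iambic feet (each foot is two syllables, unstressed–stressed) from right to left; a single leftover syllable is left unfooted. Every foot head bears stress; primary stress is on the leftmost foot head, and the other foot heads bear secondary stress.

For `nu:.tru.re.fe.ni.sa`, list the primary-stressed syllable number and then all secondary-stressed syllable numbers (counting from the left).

Parse right to left into iambic (σˈσ) feet: (nu:.ˈtru) (re.ˈfe) (ni.ˈsa).
Foot heads (stressed positions): 2, 4, 6.
End Rule Leftmost: primary stress on the leftmost head = syllable 2.
Secondary stress on 4, 6: nu:.ˈtru.re.ˌfe.ni.ˌsa.

primary 2, secondary 4, 6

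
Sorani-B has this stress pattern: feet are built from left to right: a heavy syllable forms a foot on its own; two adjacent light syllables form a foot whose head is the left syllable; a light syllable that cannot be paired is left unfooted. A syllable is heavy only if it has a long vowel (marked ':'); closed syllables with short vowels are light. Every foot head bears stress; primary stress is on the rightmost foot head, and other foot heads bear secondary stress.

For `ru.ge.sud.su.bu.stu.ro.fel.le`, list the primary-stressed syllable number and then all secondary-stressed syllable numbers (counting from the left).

Weights: 1 ru L, 2 ge L, 3 sud L, 4 su L, 5 bu L, 6 stu L, 7 ro L, 8 fel L, 9 le L.
Parse left to right (heavy = foot alone; LL = one foot; stranded L unfooted): (ˈru.ge) (ˈsud.su) (ˈbu.stu) (ˈro.fel) le.
Foot heads: 1, 3, 5, 7.
Primary stress on the rightmost head = syllable 7.
Secondary stress on 1, 3, 5: ˌru.ge.ˌsud.su.ˌbu.stu.ˈro.fel.le.

primary 7, secondary 1, 3, 5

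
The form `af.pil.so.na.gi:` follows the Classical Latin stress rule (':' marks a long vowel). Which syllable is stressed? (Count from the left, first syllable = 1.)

Classical Latin: stress the penult if heavy (long vowel or closed), else the antepenult.
Weights: 3 so L, 4 na L, 5 gi: H.
The penult (syllable 4, na) is light, so stress falls on the antepenult (syllable 3, so).
Stress on syllable 3: af.pil.ˈso.na.gi:.

3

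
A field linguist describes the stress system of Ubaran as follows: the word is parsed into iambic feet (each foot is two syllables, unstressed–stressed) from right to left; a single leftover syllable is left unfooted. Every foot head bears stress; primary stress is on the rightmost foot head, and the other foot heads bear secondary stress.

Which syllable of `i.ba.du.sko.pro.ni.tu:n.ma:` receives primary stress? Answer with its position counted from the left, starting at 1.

8

Parse right to left into iambic (σˈσ) feet: (i.ˈba) (du.ˈsko) (pro.ˈni) (tu:n.ˈma:).
Foot heads (stressed positions): 2, 4, 6, 8.
End Rule Rightmost: primary stress on the rightmost head = syllable 8.
Primary stress: syllable 8 → i.ba.du.sko.pro.ni.tu:n.ˈma:.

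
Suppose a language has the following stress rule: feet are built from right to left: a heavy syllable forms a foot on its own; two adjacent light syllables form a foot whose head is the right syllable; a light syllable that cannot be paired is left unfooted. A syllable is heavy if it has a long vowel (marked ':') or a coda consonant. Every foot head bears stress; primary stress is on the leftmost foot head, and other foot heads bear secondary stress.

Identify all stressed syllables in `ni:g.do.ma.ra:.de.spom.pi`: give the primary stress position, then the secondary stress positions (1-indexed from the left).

primary 1, secondary 3, 4, 6

Weights: 1 ni:g H, 2 do L, 3 ma L, 4 ra: H, 5 de L, 6 spom H, 7 pi L.
Parse right to left (heavy = foot alone; LL = one foot; stranded L unfooted): (ˈni:g) (do.ˈma) (ˈra:) de (ˈspom) pi.
Foot heads: 1, 3, 4, 6.
Primary stress on the leftmost head = syllable 1.
Secondary stress on 3, 4, 6: ˈni:g.do.ˌma.ˌra:.de.ˌspom.pi.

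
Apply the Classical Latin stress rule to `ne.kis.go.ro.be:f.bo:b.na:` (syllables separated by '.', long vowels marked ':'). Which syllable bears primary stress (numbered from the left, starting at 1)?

6

Classical Latin: stress the penult if heavy (long vowel or closed), else the antepenult.
Weights: 5 be:f H, 6 bo:b H, 7 na: H.
The penult (syllable 6, bo:b) is heavy, so it takes stress.
Stress on syllable 6: ne.kis.go.ro.be:f.ˈbo:b.na:.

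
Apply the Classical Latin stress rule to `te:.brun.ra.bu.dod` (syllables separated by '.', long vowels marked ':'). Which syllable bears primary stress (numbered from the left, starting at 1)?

Classical Latin: stress the penult if heavy (long vowel or closed), else the antepenult.
Weights: 3 ra L, 4 bu L, 5 dod H.
The penult (syllable 4, bu) is light, so stress falls on the antepenult (syllable 3, ra).
Stress on syllable 3: te:.brun.ˈra.bu.dod.

3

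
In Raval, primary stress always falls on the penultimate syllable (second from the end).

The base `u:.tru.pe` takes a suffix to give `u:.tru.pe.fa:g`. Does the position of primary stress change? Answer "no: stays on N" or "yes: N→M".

yes: 2→3

Base `u:.tru.pe` (3 syllables):
  The word has 3 syllables; the penultimate syllable (second from the end) is syllable 2 (tru).
  → primary stress on syllable 2.
Suffixed `u:.tru.pe.fa:g` (4 syllables):
  The word has 4 syllables; the penultimate syllable (second from the end) is syllable 3 (pe).
  → primary stress on syllable 3.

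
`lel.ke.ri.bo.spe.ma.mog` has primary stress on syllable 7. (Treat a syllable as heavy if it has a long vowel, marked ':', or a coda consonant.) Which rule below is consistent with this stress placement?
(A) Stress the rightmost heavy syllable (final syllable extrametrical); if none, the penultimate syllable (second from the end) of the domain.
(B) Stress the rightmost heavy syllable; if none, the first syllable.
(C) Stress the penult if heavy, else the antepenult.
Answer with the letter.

Rule A → syllable 1 (observed: 7).
Rule B → syllable 7 ✓.
Rule C → syllable 5 (observed: 7).

B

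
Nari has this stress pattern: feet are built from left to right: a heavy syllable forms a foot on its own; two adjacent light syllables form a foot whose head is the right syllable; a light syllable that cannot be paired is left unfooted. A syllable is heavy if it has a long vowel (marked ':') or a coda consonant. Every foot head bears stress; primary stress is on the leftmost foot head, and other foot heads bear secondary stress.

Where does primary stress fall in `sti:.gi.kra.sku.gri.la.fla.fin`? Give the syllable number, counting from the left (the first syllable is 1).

1

Weights: 1 sti: H, 2 gi L, 3 kra L, 4 sku L, 5 gri L, 6 la L, 7 fla L, 8 fin H.
Parse left to right (heavy = foot alone; LL = one foot; stranded L unfooted): (ˈsti:) (gi.ˈkra) (sku.ˈgri) (la.ˈfla) (ˈfin).
Foot heads: 1, 3, 5, 7, 8.
Primary stress on the leftmost head = syllable 1.
Primary stress: syllable 1 → ˈsti:.gi.kra.sku.gri.la.fla.fin.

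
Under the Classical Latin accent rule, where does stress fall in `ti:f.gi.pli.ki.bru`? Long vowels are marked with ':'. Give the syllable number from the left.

3

Classical Latin: stress the penult if heavy (long vowel or closed), else the antepenult.
Weights: 3 pli L, 4 ki L, 5 bru L.
The penult (syllable 4, ki) is light, so stress falls on the antepenult (syllable 3, pli).
Stress on syllable 3: ti:f.gi.ˈpli.ki.bru.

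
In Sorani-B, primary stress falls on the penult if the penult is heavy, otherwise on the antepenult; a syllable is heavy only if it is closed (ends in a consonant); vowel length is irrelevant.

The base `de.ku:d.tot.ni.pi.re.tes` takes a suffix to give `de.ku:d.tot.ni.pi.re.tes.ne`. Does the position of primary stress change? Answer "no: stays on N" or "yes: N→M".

yes: 5→7

Base `de.ku:d.tot.ni.pi.re.tes` (7 syllables):
  Weights: 5 pi L, 6 re L, 7 tes H.
  The penult (syllable 6, re) is light, so stress falls on the antepenult (syllable 5, pi).
  → primary stress on syllable 5.
Suffixed `de.ku:d.tot.ni.pi.re.tes.ne` (8 syllables):
  Weights: 6 re L, 7 tes H, 8 ne L.
  The penult (syllable 7, tes) is heavy, so it takes stress.
  → primary stress on syllable 7.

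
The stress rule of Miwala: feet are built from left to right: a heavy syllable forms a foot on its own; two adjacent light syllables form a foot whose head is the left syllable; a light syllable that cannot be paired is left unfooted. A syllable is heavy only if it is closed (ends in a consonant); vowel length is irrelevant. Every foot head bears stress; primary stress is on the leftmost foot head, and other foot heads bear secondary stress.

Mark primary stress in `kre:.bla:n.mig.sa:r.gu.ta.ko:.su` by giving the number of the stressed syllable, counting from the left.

2

Weights: 1 kre: L, 2 bla:n H, 3 mig H, 4 sa:r H, 5 gu L, 6 ta L, 7 ko: L, 8 su L.
Parse left to right (heavy = foot alone; LL = one foot; stranded L unfooted): kre: (ˈbla:n) (ˈmig) (ˈsa:r) (ˈgu.ta) (ˈko:.su).
Foot heads: 2, 3, 4, 5, 7.
Primary stress on the leftmost head = syllable 2.
Primary stress: syllable 2 → kre:.ˈbla:n.mig.sa:r.gu.ta.ko:.su.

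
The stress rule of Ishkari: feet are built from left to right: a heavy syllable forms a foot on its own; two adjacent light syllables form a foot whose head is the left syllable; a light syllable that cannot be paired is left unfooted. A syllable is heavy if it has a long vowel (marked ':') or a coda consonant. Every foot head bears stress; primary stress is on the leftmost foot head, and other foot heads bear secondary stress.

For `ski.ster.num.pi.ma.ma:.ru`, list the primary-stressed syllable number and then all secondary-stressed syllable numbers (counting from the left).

Weights: 1 ski L, 2 ster H, 3 num H, 4 pi L, 5 ma L, 6 ma: H, 7 ru L.
Parse left to right (heavy = foot alone; LL = one foot; stranded L unfooted): ski (ˈster) (ˈnum) (ˈpi.ma) (ˈma:) ru.
Foot heads: 2, 3, 4, 6.
Primary stress on the leftmost head = syllable 2.
Secondary stress on 3, 4, 6: ski.ˈster.ˌnum.ˌpi.ma.ˌma:.ru.

primary 2, secondary 3, 4, 6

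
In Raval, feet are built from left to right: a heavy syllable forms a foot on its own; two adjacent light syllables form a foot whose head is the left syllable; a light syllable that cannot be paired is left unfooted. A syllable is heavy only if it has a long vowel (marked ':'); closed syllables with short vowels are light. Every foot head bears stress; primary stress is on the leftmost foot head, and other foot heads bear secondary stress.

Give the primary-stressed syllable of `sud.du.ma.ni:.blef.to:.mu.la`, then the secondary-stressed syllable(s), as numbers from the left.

Weights: 1 sud L, 2 du L, 3 ma L, 4 ni: H, 5 blef L, 6 to: H, 7 mu L, 8 la L.
Parse left to right (heavy = foot alone; LL = one foot; stranded L unfooted): (ˈsud.du) ma (ˈni:) blef (ˈto:) (ˈmu.la).
Foot heads: 1, 4, 6, 7.
Primary stress on the leftmost head = syllable 1.
Secondary stress on 4, 6, 7: ˈsud.du.ma.ˌni:.blef.ˌto:.ˌmu.la.

primary 1, secondary 4, 6, 7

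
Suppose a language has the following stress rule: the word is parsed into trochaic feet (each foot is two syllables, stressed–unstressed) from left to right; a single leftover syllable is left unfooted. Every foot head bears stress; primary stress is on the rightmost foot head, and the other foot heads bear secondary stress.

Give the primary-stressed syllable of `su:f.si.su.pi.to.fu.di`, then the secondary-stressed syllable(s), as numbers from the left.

Parse left to right into trochaic (ˈσσ) feet: (ˈsu:f.si) (ˈsu.pi) (ˈto.fu) di. Syllable 7 is left unfooted.
Foot heads (stressed positions): 1, 3, 5.
End Rule Rightmost: primary stress on the rightmost head = syllable 5.
Secondary stress on 1, 3: ˌsu:f.si.ˌsu.pi.ˈto.fu.di.

primary 5, secondary 1, 3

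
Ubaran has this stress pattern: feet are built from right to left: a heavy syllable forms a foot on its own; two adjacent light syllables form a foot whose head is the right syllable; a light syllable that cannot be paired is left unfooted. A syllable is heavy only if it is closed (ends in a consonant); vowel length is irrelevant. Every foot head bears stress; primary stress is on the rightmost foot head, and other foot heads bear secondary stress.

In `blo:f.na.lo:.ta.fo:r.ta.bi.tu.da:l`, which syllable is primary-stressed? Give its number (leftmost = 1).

Weights: 1 blo:f H, 2 na L, 3 lo: L, 4 ta L, 5 fo:r H, 6 ta L, 7 bi L, 8 tu L, 9 da:l H.
Parse right to left (heavy = foot alone; LL = one foot; stranded L unfooted): (ˈblo:f) na (lo:.ˈta) (ˈfo:r) ta (bi.ˈtu) (ˈda:l).
Foot heads: 1, 4, 5, 8, 9.
Primary stress on the rightmost head = syllable 9.
Primary stress: syllable 9 → blo:f.na.lo:.ta.fo:r.ta.bi.tu.ˈda:l.

9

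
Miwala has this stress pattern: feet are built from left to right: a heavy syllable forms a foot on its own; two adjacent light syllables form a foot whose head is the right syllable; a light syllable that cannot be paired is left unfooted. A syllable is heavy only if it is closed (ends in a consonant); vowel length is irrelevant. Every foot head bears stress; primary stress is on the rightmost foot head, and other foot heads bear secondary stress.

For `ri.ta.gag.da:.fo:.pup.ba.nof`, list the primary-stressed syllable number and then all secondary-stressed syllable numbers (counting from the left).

Weights: 1 ri L, 2 ta L, 3 gag H, 4 da: L, 5 fo: L, 6 pup H, 7 ba L, 8 nof H.
Parse left to right (heavy = foot alone; LL = one foot; stranded L unfooted): (ri.ˈta) (ˈgag) (da:.ˈfo:) (ˈpup) ba (ˈnof).
Foot heads: 2, 3, 5, 6, 8.
Primary stress on the rightmost head = syllable 8.
Secondary stress on 2, 3, 5, 6: ri.ˌta.ˌgag.da:.ˌfo:.ˌpup.ba.ˈnof.

primary 8, secondary 2, 3, 5, 6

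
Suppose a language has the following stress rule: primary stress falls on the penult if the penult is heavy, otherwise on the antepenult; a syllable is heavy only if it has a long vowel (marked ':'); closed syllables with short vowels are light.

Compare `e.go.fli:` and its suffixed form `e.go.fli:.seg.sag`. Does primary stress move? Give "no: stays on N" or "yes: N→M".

yes: 1→3

Base `e.go.fli:` (3 syllables):
  Weights: 1 e L, 2 go L, 3 fli: H.
  The penult (syllable 2, go) is light, so stress falls on the antepenult (syllable 1, e).
  → primary stress on syllable 1.
Suffixed `e.go.fli:.seg.sag` (5 syllables):
  Weights: 3 fli: H, 4 seg L, 5 sag L.
  The penult (syllable 4, seg) is light, so stress falls on the antepenult (syllable 3, fli:).
  → primary stress on syllable 3.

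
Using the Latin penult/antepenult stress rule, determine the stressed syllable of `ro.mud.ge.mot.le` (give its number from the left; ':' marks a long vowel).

4

Classical Latin: stress the penult if heavy (long vowel or closed), else the antepenult.
Weights: 3 ge L, 4 mot H, 5 le L.
The penult (syllable 4, mot) is heavy, so it takes stress.
Stress on syllable 4: ro.mud.ge.ˈmot.le.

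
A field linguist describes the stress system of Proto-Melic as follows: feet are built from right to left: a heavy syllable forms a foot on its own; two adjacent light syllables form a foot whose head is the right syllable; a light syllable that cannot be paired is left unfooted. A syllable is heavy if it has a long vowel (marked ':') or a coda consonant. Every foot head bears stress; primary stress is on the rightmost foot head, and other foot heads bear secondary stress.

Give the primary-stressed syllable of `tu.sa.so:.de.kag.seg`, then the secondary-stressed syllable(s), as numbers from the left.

Weights: 1 tu L, 2 sa L, 3 so: H, 4 de L, 5 kag H, 6 seg H.
Parse right to left (heavy = foot alone; LL = one foot; stranded L unfooted): (tu.ˈsa) (ˈso:) de (ˈkag) (ˈseg).
Foot heads: 2, 3, 5, 6.
Primary stress on the rightmost head = syllable 6.
Secondary stress on 2, 3, 5: tu.ˌsa.ˌso:.de.ˌkag.ˈseg.

primary 6, secondary 2, 3, 5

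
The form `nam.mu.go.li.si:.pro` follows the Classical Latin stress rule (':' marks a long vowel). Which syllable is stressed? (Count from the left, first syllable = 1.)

5

Classical Latin: stress the penult if heavy (long vowel or closed), else the antepenult.
Weights: 4 li L, 5 si: H, 6 pro L.
The penult (syllable 5, si:) is heavy, so it takes stress.
Stress on syllable 5: nam.mu.go.li.ˈsi:.pro.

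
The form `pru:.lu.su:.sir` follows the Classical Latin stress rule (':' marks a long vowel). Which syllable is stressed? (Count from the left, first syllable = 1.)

3

Classical Latin: stress the penult if heavy (long vowel or closed), else the antepenult.
Weights: 2 lu L, 3 su: H, 4 sir H.
The penult (syllable 3, su:) is heavy, so it takes stress.
Stress on syllable 3: pru:.lu.ˈsu:.sir.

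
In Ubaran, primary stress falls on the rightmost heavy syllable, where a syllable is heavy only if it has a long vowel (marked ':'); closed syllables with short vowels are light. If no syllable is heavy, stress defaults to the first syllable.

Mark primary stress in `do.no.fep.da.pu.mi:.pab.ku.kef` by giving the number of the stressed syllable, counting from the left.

6

Weights: 1 do L, 2 no L, 3 fep L, 4 da L, 5 pu L, 6 mi: H, 7 pab L, 8 ku L, 9 kef L.
Heavy syllables in the domain: 6. The rightmost is syllable 6 (mi:).
Primary stress: syllable 6 → do.no.fep.da.pu.ˈmi:.pab.ku.kef.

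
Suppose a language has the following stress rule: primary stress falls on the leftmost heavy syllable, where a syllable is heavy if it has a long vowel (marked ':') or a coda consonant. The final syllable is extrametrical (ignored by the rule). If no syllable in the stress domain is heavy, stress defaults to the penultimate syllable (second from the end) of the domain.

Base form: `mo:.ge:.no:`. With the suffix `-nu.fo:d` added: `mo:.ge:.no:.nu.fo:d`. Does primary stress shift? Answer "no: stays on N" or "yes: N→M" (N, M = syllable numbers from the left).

Base `mo:.ge:.no:` (3 syllables):
  The final syllable (3, no:) is extrametrical; the stress domain is syllables 1–2.
  Weights: 1 mo: H, 2 ge: H.
  Heavy syllables in the domain: 1, 2. The leftmost is syllable 1 (mo:).
  → primary stress on syllable 1.
Suffixed `mo:.ge:.no:.nu.fo:d` (5 syllables):
  The final syllable (5, fo:d) is extrametrical; the stress domain is syllables 1–4.
  Weights: 1 mo: H, 2 ge: H, 3 no: H, 4 nu L.
  Heavy syllables in the domain: 1, 2, 3. The leftmost is syllable 1 (mo:).
  → primary stress on syllable 1.

no: stays on 1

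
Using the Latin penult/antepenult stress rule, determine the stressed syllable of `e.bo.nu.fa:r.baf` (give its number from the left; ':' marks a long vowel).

4

Classical Latin: stress the penult if heavy (long vowel or closed), else the antepenult.
Weights: 3 nu L, 4 fa:r H, 5 baf H.
The penult (syllable 4, fa:r) is heavy, so it takes stress.
Stress on syllable 4: e.bo.nu.ˈfa:r.baf.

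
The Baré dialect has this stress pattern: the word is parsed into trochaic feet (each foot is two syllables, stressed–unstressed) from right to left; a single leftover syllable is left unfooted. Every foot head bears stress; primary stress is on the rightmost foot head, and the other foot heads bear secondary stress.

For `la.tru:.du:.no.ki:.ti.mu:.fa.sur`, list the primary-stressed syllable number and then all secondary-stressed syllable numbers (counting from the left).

primary 8, secondary 2, 4, 6

Parse right to left into trochaic (ˈσσ) feet: la (ˈtru:.du:) (ˈno.ki:) (ˈti.mu:) (ˈfa.sur). Syllable 1 is left unfooted.
Foot heads (stressed positions): 2, 4, 6, 8.
End Rule Rightmost: primary stress on the rightmost head = syllable 8.
Secondary stress on 2, 4, 6: la.ˌtru:.du:.ˌno.ki:.ˌti.mu:.ˈfa.sur.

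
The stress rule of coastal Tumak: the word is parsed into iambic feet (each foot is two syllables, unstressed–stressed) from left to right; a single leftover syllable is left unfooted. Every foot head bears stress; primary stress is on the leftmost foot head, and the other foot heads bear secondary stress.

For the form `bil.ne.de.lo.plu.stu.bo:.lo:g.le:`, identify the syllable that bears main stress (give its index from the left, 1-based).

Parse left to right into iambic (σˈσ) feet: (bil.ˈne) (de.ˈlo) (plu.ˈstu) (bo:.ˈlo:g) le:. Syllable 9 is left unfooted.
Foot heads (stressed positions): 2, 4, 6, 8.
End Rule Leftmost: primary stress on the leftmost head = syllable 2.
Primary stress: syllable 2 → bil.ˈne.de.lo.plu.stu.bo:.lo:g.le:.

2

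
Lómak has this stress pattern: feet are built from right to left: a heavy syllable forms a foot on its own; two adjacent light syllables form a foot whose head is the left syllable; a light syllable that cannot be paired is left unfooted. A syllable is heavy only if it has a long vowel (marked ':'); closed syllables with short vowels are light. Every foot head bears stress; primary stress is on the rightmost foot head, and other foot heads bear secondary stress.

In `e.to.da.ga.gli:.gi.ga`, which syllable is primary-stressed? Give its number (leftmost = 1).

Weights: 1 e L, 2 to L, 3 da L, 4 ga L, 5 gli: H, 6 gi L, 7 ga L.
Parse right to left (heavy = foot alone; LL = one foot; stranded L unfooted): (ˈe.to) (ˈda.ga) (ˈgli:) (ˈgi.ga).
Foot heads: 1, 3, 5, 6.
Primary stress on the rightmost head = syllable 6.
Primary stress: syllable 6 → e.to.da.ga.gli:.ˈgi.ga.

6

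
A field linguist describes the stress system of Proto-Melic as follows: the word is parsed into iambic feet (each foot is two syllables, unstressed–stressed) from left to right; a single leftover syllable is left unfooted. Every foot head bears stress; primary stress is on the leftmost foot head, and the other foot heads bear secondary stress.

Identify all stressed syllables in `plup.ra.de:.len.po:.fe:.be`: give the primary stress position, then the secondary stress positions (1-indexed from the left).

Parse left to right into iambic (σˈσ) feet: (plup.ˈra) (de:.ˈlen) (po:.ˈfe:) be. Syllable 7 is left unfooted.
Foot heads (stressed positions): 2, 4, 6.
End Rule Leftmost: primary stress on the leftmost head = syllable 2.
Secondary stress on 4, 6: plup.ˈra.de:.ˌlen.po:.ˌfe:.be.

primary 2, secondary 4, 6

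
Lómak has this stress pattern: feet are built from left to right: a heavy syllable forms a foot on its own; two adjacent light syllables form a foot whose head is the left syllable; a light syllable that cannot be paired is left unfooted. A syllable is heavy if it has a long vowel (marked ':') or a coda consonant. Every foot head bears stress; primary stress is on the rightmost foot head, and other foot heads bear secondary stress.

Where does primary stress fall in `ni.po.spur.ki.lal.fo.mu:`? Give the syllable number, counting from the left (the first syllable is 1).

7

Weights: 1 ni L, 2 po L, 3 spur H, 4 ki L, 5 lal H, 6 fo L, 7 mu: H.
Parse left to right (heavy = foot alone; LL = one foot; stranded L unfooted): (ˈni.po) (ˈspur) ki (ˈlal) fo (ˈmu:).
Foot heads: 1, 3, 5, 7.
Primary stress on the rightmost head = syllable 7.
Primary stress: syllable 7 → ni.po.spur.ki.lal.fo.ˈmu:.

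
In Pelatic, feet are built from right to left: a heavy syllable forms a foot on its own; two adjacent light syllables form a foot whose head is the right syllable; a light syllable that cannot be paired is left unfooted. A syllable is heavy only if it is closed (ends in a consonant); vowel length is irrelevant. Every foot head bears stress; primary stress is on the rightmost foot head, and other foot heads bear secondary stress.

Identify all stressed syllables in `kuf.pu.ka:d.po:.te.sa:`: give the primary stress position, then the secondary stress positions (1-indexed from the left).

primary 6, secondary 1, 3

Weights: 1 kuf H, 2 pu L, 3 ka:d H, 4 po: L, 5 te L, 6 sa: L.
Parse right to left (heavy = foot alone; LL = one foot; stranded L unfooted): (ˈkuf) pu (ˈka:d) po: (te.ˈsa:).
Foot heads: 1, 3, 6.
Primary stress on the rightmost head = syllable 6.
Secondary stress on 1, 3: ˌkuf.pu.ˌka:d.po:.te.ˈsa:.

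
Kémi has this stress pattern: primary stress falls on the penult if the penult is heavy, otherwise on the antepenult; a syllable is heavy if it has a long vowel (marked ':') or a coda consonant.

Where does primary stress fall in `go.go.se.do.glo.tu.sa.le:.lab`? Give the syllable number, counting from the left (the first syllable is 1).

Weights: 7 sa L, 8 le: H, 9 lab H.
The penult (syllable 8, le:) is heavy, so it takes stress.
Primary stress: syllable 8 → go.go.se.do.glo.tu.sa.ˈle:.lab.

8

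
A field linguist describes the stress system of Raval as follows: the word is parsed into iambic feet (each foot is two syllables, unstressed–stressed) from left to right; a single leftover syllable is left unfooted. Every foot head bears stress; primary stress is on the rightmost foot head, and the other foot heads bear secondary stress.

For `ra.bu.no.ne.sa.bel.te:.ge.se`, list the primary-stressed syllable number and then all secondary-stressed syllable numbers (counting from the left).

Parse left to right into iambic (σˈσ) feet: (ra.ˈbu) (no.ˈne) (sa.ˈbel) (te:.ˈge) se. Syllable 9 is left unfooted.
Foot heads (stressed positions): 2, 4, 6, 8.
End Rule Rightmost: primary stress on the rightmost head = syllable 8.
Secondary stress on 2, 4, 6: ra.ˌbu.no.ˌne.sa.ˌbel.te:.ˈge.se.

primary 8, secondary 2, 4, 6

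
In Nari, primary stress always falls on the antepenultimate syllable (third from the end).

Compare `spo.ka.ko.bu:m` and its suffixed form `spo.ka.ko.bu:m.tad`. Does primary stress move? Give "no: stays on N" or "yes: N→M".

Base `spo.ka.ko.bu:m` (4 syllables):
  The word has 4 syllables; the antepenultimate syllable (third from the end) is syllable 2 (ka).
  → primary stress on syllable 2.
Suffixed `spo.ka.ko.bu:m.tad` (5 syllables):
  The word has 5 syllables; the antepenultimate syllable (third from the end) is syllable 3 (ko).
  → primary stress on syllable 3.

yes: 2→3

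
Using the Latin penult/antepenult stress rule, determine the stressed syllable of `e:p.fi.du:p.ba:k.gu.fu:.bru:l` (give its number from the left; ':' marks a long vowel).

Classical Latin: stress the penult if heavy (long vowel or closed), else the antepenult.
Weights: 5 gu L, 6 fu: H, 7 bru:l H.
The penult (syllable 6, fu:) is heavy, so it takes stress.
Stress on syllable 6: e:p.fi.du:p.ba:k.gu.ˈfu:.bru:l.

6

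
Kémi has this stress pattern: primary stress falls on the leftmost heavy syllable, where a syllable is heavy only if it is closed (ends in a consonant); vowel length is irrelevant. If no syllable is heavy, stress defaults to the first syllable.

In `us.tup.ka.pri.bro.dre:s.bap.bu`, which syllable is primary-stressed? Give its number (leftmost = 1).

Weights: 1 us H, 2 tup H, 3 ka L, 4 pri L, 5 bro L, 6 dre:s H, 7 bap H, 8 bu L.
Heavy syllables in the domain: 1, 2, 6, 7. The leftmost is syllable 1 (us).
Primary stress: syllable 1 → ˈus.tup.ka.pri.bro.dre:s.bap.bu.

1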